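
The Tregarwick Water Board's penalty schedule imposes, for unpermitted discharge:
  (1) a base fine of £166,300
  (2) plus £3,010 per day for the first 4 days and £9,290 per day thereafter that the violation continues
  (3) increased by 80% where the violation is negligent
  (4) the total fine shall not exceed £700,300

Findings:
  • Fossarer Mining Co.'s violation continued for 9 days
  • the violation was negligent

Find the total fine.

First 4 days: 4 × £3,010 = £12,040
Remaining days: (9 − 4) × £9,290 = £46,450
Per-day component: £12,040 + £46,450 = £58,490
Base plus per-day: £166,300 + £58,490 = £224,790
Enhancement: 80% of £224,790 = £179,832
Enhanced fine: £224,790 + £179,832 = £404,622
Cap at £700,300: £404,622 is within the cap, no reduction.

£404,622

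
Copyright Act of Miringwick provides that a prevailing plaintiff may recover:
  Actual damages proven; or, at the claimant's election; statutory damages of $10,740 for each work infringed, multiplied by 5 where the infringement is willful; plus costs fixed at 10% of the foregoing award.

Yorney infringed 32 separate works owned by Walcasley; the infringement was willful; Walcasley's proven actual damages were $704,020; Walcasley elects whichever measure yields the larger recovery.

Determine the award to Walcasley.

Statutory damages: 32 × $10,740 = $343,680
Multiplied by 5: 5 × $343,680 = $1,718,400
Greater of actual damages ($704,020) or enhanced statutory damages ($1,718,400): $1,718,400
Costs: 10% of $1,718,400 = $171,840
Award plus costs: $1,718,400 + $171,840 = $1,890,240

$1,890,240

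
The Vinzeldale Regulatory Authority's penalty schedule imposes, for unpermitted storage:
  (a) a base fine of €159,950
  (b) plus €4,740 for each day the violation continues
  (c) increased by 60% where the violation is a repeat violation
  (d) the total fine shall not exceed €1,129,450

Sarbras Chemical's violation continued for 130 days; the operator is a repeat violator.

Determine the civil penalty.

Per-day component: 130 × €4,740 = €616,200
Base plus per-day: €159,950 + €616,200 = €776,150
Enhancement: 60% of €776,150 = €465,690
Enhanced fine: €776,150 + €465,690 = €1,241,840
Cap at €1,129,450: €1,241,840 exceeds the cap → €1,129,450

€1,129,450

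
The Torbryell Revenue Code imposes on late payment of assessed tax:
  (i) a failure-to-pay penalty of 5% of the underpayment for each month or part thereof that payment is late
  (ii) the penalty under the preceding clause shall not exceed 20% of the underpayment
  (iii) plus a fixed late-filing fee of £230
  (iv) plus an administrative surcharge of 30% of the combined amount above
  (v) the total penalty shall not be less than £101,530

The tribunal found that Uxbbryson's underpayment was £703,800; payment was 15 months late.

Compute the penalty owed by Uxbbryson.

£183,287

Accrued rate: 5% × 15 = 75%, capped at 20% → 20%
Failure-to-pay penalty: 20% of £703,800 = £140,760
Penalty before surcharge: £140,760 + £230 = £140,990
Administrative surcharge: 30% of £140,990 = £42,297
Total penalty: £140,990 + £42,297 = £183,287
Minimum £101,530: £183,287 meets the minimum, no increase.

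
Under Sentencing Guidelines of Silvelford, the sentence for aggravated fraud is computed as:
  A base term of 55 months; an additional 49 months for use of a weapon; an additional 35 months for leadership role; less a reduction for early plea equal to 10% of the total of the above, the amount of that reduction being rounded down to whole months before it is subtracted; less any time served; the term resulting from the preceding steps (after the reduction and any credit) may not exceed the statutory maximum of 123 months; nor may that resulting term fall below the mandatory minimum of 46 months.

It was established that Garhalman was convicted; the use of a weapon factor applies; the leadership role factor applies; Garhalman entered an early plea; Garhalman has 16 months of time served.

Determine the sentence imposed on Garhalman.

110 months

Use of a weapon enhancement: +49 months
Leadership role enhancement: +35 months
Adjusted term: 55 months + 49 months + 35 months = 139 months
Early plea reduction: 10% of 139 months = 13 months (rounded down)
After reduction: 139 − 13 = 126 months
Less time served: 126 months − 16 months = 110 months
Cap at 123 months: 110 months is within the cap, no reduction.
Minimum 46 months: 110 months meets the minimum, no increase.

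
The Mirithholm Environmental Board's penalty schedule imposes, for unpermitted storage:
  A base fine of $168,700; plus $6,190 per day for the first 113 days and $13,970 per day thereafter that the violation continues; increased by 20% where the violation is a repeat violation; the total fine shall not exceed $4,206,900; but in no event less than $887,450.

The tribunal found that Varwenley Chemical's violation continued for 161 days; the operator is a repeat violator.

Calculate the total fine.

$1,846,476

First 113 days: 113 × $6,190 = $699,470
Remaining days: (161 − 113) × $13,970 = $670,560
Per-day component: $699,470 + $670,560 = $1,370,030
Base plus per-day: $168,700 + $1,370,030 = $1,538,730
Enhancement: 20% of $1,538,730 = $307,746
Enhanced fine: $1,538,730 + $307,746 = $1,846,476
Cap at $4,206,900: $1,846,476 is within the cap, no reduction.
Minimum $887,450: $1,846,476 meets the minimum, no increase.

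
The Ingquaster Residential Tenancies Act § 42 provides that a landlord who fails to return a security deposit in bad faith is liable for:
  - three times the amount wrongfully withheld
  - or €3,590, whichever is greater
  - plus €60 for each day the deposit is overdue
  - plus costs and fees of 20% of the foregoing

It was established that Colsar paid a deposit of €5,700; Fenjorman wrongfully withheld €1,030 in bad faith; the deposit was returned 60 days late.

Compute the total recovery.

€8,628

Trebled: 3 × €1,030 = €3,090
Minimum €3,590: €3,090 is below the minimum → €3,590
Late-return penalty: 60 × €60 = €3,600
Damages plus late penalty: €3,590 + €3,600 = €7,190
Costs and fees: 20% of €7,190 = €1,438
Total recovery: €7,190 + €1,438 = €8,628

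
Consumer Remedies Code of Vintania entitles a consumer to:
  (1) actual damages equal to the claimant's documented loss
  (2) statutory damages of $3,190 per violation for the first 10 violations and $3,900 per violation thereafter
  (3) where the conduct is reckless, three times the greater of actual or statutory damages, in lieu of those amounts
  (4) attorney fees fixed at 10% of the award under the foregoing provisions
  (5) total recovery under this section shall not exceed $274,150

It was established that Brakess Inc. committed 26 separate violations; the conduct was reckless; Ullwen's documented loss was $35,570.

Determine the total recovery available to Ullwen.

$274,150

First 10 violations: 10 × $3,190 = $31,900
Remaining violations: (26 − 10) × $3,900 = $62,400
Statutory damages: $31,900 + $62,400 = $94,300
Greater of actual damages ($35,570) or statutory damages ($94,300): $94,300
Trebled: 3 × $94,300 = $282,900
Attorney fees: 10% of $282,900 = $28,290
Total before cap: $282,900 + $28,290 = $311,190
Cap at $274,150: $311,190 exceeds the cap → $274,150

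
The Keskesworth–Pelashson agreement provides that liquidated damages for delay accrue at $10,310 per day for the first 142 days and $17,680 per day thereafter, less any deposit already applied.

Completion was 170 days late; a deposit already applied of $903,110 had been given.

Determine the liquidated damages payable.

First 142 days: 142 × $10,310 = $1,464,020
Remaining days: (170 − 142) × $17,680 = $495,040
Accrued per-day damages: $1,464,020 + $495,040 = $1,959,060
Less deposit already applied: $1,959,060 − $903,110 = $1,055,950

Liquidated damages: $1,055,950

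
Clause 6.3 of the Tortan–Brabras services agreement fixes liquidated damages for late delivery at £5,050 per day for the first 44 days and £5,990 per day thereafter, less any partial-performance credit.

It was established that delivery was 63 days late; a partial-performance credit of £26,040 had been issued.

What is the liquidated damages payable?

£309,970

First 44 days: 44 × £5,050 = £222,200
Remaining days: (63 − 44) × £5,990 = £113,810
Accrued per-day damages: £222,200 + £113,810 = £336,010
Less partial-performance credit: £336,010 − £26,040 = £309,970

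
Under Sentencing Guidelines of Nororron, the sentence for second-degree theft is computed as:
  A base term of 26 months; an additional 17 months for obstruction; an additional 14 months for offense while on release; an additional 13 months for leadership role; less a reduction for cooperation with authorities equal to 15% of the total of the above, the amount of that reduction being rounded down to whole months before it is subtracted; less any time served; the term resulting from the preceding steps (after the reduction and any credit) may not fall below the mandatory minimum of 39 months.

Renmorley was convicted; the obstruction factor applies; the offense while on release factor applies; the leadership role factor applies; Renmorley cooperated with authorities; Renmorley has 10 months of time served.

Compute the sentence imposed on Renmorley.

50 months

Obstruction enhancement: +17 months
Offense while on release enhancement: +14 months
Leadership role enhancement: +13 months
Adjusted term: 26 months + 17 months + 14 months + 13 months = 70 months
Cooperation with authorities reduction: 15% of 70 months = 10 months (rounded down)
After reduction: 70 − 10 = 60 months
Less time served: 60 months − 10 months = 50 months
Minimum 39 months: 50 months meets the minimum, no increase.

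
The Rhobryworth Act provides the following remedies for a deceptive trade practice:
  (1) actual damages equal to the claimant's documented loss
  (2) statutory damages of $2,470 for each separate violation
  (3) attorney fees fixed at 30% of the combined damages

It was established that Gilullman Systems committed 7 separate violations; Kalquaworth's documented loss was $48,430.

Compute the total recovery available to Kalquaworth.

$85,436

Statutory damages: 7 × $2,470 = $17,290
Combined damages: $48,430 + $17,290 = $65,720
Attorney fees: 30% of $65,720 = $19,716
Total recovery: $65,720 + $19,716 = $85,436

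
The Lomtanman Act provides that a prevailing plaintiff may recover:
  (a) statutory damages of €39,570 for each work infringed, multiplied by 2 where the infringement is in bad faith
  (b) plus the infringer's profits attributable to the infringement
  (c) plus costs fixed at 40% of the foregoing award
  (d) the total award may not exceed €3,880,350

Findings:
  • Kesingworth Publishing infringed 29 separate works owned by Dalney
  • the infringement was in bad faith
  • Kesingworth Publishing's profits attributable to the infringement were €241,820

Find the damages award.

Award: €3,551,632

Statutory damages: 29 × €39,570 = €1,147,530
Doubled: 2 × €1,147,530 = €2,295,060
Combined award: €2,295,060 + €241,820 = €2,536,880
Costs: 40% of €2,536,880 = €1,014,752
Award plus costs: €2,536,880 + €1,014,752 = €3,551,632
Cap at €3,880,350: €3,551,632 is within the cap, no reduction.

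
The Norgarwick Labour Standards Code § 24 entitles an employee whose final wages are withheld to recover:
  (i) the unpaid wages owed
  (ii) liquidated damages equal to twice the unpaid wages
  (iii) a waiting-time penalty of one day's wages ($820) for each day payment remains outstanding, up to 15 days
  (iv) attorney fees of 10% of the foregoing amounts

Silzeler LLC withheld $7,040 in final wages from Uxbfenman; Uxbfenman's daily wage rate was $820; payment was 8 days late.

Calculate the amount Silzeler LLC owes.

$30,448

Doubled: 2 × $7,040 = $14,080
Penalty days: min(8, 15) = 8
Waiting-time penalty: 8 × $820 = $6,560
Subtotal: $7,040 + $14,080 + $6,560 = $27,680
Attorney fees: 10% of $27,680 = $2,768
Total award: $27,680 + $2,768 = $30,448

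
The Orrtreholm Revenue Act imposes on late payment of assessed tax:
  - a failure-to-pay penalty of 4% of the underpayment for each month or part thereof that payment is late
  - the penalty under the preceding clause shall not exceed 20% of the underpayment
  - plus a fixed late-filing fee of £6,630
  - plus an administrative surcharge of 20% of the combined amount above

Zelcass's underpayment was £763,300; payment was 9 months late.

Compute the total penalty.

Penalty: £191,148

Accrued rate: 4% × 9 = 36%, capped at 20% → 20%
Failure-to-pay penalty: 20% of £763,300 = £152,660
Penalty before surcharge: £152,660 + £6,630 = £159,290
Administrative surcharge: 20% of £159,290 = £31,858
Total penalty: £159,290 + £31,858 = £191,148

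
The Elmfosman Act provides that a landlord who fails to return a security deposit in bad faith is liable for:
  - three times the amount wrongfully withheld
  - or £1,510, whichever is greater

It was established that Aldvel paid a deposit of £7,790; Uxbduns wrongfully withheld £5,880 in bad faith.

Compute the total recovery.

Recovery: £17,640

Trebled: 3 × £5,880 = £17,640
Minimum £1,510: £17,640 meets the minimum, no increase.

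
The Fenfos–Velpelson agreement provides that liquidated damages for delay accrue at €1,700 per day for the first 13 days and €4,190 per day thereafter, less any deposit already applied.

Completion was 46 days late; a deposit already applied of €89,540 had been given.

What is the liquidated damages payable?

Liquidated damages: €70,830

First 13 days: 13 × €1,700 = €22,100
Remaining days: (46 − 13) × €4,190 = €138,270
Accrued per-day damages: €22,100 + €138,270 = €160,370
Less deposit already applied: €160,370 − €89,540 = €70,830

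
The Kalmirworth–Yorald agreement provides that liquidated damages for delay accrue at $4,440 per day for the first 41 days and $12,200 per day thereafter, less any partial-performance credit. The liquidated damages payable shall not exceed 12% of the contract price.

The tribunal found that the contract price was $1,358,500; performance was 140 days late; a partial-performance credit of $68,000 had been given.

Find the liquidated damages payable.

First 41 days: 41 × $4,440 = $182,040
Remaining days: (140 − 41) × $12,200 = $1,207,800
Accrued per-day damages: $182,040 + $1,207,800 = $1,389,840
Less partial-performance credit: $1,389,840 − $68,000 = $1,321,840
Cap: 12% of $1,358,500 = $163,020
Cap at $163,020: $1,321,840 exceeds the cap → $163,020

$163,020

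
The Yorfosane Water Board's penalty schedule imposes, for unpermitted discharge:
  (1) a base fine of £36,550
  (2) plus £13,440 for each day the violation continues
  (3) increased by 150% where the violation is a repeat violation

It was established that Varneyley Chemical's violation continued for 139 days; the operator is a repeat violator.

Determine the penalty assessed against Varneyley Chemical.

£4,761,775

Per-day component: 139 × £13,440 = £1,868,160
Base plus per-day: £36,550 + £1,868,160 = £1,904,710
Enhancement: 150% of £1,904,710 = £2,857,065
Enhanced fine: £1,904,710 + £2,857,065 = £4,761,775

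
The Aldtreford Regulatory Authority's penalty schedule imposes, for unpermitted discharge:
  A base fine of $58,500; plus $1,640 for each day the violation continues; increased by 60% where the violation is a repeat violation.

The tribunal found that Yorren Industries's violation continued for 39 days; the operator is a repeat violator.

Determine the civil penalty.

$195,936

Per-day component: 39 × $1,640 = $63,960
Base plus per-day: $58,500 + $63,960 = $122,460
Enhancement: 60% of $122,460 = $73,476
Enhanced fine: $122,460 + $73,476 = $195,936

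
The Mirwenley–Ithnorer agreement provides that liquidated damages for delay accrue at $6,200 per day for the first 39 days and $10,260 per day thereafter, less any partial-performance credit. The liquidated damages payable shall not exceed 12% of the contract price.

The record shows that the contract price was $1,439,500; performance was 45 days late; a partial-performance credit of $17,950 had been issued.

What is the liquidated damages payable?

First 39 days: 39 × $6,200 = $241,800
Remaining days: (45 − 39) × $10,260 = $61,560
Accrued per-day damages: $241,800 + $61,560 = $303,360
Less partial-performance credit: $303,360 − $17,950 = $285,410
Cap: 12% of $1,439,500 = $172,740
Cap at $172,740: $285,410 exceeds the cap → $172,740

$172,740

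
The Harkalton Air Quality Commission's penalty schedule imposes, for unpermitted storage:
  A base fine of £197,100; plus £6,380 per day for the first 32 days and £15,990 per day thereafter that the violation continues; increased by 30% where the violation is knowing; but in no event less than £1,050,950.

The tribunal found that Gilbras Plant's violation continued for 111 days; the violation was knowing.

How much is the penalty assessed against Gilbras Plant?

£2,163,811

First 32 days: 32 × £6,380 = £204,160
Remaining days: (111 − 32) × £15,990 = £1,263,210
Per-day component: £204,160 + £1,263,210 = £1,467,370
Base plus per-day: £197,100 + £1,467,370 = £1,664,470
Enhancement: 30% of £1,664,470 = £499,341
Enhanced fine: £1,664,470 + £499,341 = £2,163,811
Minimum £1,050,950: £2,163,811 meets the minimum, no increase.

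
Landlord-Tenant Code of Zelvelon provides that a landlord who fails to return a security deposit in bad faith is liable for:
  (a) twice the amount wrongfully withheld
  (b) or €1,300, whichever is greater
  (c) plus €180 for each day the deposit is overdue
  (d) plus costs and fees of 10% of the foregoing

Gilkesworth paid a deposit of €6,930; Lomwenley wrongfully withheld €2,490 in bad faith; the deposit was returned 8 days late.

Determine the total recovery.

Doubled: 2 × €2,490 = €4,980
Minimum €1,300: €4,980 meets the minimum, no increase.
Late-return penalty: 8 × €180 = €1,440
Damages plus late penalty: €4,980 + €1,440 = €6,420
Costs and fees: 10% of €6,420 = €642
Total recovery: €6,420 + €642 = €7,062

€7,062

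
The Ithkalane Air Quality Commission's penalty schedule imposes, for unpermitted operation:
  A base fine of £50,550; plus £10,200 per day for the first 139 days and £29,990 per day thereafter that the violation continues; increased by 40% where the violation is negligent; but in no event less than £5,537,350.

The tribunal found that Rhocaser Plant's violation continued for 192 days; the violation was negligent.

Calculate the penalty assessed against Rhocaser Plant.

First 139 days: 139 × £10,200 = £1,417,800
Remaining days: (192 − 139) × £29,990 = £1,589,470
Per-day component: £1,417,800 + £1,589,470 = £3,007,270
Base plus per-day: £50,550 + £3,007,270 = £3,057,820
Enhancement: 40% of £3,057,820 = £1,223,128
Enhanced fine: £3,057,820 + £1,223,128 = £4,280,948
Minimum £5,537,350: £4,280,948 is below the minimum → £5,537,350

£5,537,350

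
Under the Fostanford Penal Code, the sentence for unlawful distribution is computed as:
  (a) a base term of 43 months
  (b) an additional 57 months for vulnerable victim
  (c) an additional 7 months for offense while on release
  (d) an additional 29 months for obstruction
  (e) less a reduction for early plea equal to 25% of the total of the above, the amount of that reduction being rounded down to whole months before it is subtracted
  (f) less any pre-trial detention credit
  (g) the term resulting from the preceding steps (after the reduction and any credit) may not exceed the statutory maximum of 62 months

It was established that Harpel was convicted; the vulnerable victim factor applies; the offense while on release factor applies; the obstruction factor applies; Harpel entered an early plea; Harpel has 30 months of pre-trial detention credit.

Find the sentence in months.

62 months

Vulnerable victim enhancement: +57 months
Offense while on release enhancement: +7 months
Obstruction enhancement: +29 months
Adjusted term: 43 months + 57 months + 7 months + 29 months = 136 months
Early plea reduction: 25% of 136 months = 34 months (rounded down)
After reduction: 136 − 34 = 102 months
Less pre-trial detention credit: 102 months − 30 months = 72 months
Cap at 62 months: 72 months exceeds the cap → 62 months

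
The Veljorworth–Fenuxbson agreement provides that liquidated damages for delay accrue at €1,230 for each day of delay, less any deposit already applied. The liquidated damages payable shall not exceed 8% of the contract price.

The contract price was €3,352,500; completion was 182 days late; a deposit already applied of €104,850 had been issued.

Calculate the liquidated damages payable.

€119,010

Per-day damages: 182 × €1,230 = €223,860
Less deposit already applied: €223,860 − €104,850 = €119,010
Cap: 8% of €3,352,500 = €268,200
Cap at €268,200: €119,010 is within the cap, no reduction.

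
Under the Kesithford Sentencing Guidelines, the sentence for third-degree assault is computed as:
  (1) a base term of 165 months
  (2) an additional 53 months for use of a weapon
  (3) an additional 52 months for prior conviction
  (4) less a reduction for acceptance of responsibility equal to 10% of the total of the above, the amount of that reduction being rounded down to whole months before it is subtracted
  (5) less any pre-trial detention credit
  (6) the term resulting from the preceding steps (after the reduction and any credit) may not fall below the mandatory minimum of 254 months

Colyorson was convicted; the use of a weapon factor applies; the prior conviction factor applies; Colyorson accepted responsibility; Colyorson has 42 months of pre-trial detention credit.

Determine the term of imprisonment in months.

Use of a weapon enhancement: +53 months
Prior conviction enhancement: +52 months
Adjusted term: 165 months + 53 months + 52 months = 270 months
Acceptance of responsibility reduction: 10% of 270 months = 27 months (rounded down)
After reduction: 270 − 27 = 243 months
Less pre-trial detention credit: 243 months − 42 months = 201 months
Minimum 254 months: 201 months is below the minimum → 254 months

254 months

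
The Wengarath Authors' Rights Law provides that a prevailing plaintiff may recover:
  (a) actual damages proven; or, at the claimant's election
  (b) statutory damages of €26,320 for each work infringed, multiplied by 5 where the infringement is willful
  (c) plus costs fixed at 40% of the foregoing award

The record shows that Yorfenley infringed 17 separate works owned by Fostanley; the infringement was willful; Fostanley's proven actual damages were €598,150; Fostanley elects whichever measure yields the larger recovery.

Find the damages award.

Statutory damages: 17 × €26,320 = €447,440
Multiplied by 5: 5 × €447,440 = €2,237,200
Greater of actual damages (€598,150) or enhanced statutory damages (€2,237,200): €2,237,200
Costs: 40% of €2,237,200 = €894,880
Award plus costs: €2,237,200 + €894,880 = €3,132,080

€3,132,080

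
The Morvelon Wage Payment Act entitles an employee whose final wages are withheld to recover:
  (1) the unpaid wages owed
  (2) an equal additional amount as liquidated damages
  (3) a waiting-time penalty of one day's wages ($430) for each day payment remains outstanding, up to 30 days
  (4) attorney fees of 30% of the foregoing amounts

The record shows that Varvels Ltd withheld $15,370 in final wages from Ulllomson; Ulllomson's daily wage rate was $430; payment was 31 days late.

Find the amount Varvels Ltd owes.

$56,732

Liquidated damages (equal amount): $15,370
Penalty days: min(31, 30) = 30
Waiting-time penalty: 30 × $430 = $12,900
Subtotal: $15,370 + $15,370 + $12,900 = $43,640
Attorney fees: 30% of $43,640 = $13,092
Total award: $43,640 + $13,092 = $56,732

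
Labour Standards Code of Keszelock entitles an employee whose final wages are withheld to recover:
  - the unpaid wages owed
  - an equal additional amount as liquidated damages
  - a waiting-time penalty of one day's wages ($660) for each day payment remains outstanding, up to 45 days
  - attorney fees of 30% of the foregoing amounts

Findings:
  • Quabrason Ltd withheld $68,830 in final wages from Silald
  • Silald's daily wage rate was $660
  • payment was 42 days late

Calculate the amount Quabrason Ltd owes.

$214,994

Liquidated damages (equal amount): $68,830
Penalty days: min(42, 45) = 42
Waiting-time penalty: 42 × $660 = $27,720
Subtotal: $68,830 + $68,830 + $27,720 = $165,380
Attorney fees: 30% of $165,380 = $49,614
Total award: $165,380 + $49,614 = $214,994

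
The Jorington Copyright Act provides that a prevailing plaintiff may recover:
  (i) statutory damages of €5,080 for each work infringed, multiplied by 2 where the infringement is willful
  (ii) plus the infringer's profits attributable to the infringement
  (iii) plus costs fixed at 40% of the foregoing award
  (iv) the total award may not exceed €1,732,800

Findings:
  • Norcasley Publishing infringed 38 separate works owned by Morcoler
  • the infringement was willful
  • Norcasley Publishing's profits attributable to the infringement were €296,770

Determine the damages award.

€955,990

Statutory damages: 38 × €5,080 = €193,040
Doubled: 2 × €193,040 = €386,080
Combined award: €386,080 + €296,770 = €682,850
Costs: 40% of €682,850 = €273,140
Award plus costs: €682,850 + €273,140 = €955,990
Cap at €1,732,800: €955,990 is within the cap, no reduction.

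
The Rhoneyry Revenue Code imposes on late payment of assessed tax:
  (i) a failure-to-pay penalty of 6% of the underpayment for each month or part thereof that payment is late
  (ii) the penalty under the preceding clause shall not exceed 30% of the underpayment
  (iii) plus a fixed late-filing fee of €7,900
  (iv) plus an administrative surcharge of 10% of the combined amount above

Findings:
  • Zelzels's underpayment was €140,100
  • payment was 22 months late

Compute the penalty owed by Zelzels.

€54,923

Accrued rate: 6% × 22 = 132%, capped at 30% → 30%
Failure-to-pay penalty: 30% of €140,100 = €42,030
Penalty before surcharge: €42,030 + €7,900 = €49,930
Administrative surcharge: 10% of €49,930 = €4,993
Total penalty: €49,930 + €4,993 = €54,923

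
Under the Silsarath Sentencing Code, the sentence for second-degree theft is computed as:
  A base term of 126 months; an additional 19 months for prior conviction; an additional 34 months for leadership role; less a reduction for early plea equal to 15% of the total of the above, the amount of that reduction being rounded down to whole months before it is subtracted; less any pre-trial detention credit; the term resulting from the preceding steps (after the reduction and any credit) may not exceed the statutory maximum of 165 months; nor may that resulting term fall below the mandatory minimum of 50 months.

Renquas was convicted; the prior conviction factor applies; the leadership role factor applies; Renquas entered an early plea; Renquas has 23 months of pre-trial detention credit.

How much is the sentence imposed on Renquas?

130 months

Prior conviction enhancement: +19 months
Leadership role enhancement: +34 months
Adjusted term: 126 months + 19 months + 34 months = 179 months
Early plea reduction: 15% of 179 months = 26 months (rounded down)
After reduction: 179 − 26 = 153 months
Less pre-trial detention credit: 153 months − 23 months = 130 months
Cap at 165 months: 130 months is within the cap, no reduction.
Minimum 50 months: 130 months meets the minimum, no increase.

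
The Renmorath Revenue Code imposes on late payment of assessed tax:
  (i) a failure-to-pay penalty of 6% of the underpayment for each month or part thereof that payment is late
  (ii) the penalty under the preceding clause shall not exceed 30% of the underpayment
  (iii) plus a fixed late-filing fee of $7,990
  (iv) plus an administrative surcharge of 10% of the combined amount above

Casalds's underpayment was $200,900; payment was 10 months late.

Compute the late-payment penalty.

Penalty: $75,086

Accrued rate: 6% × 10 = 60%, capped at 30% → 30%
Failure-to-pay penalty: 30% of $200,900 = $60,270
Penalty before surcharge: $60,270 + $7,990 = $68,260
Administrative surcharge: 10% of $68,260 = $6,826
Total penalty: $68,260 + $6,826 = $75,086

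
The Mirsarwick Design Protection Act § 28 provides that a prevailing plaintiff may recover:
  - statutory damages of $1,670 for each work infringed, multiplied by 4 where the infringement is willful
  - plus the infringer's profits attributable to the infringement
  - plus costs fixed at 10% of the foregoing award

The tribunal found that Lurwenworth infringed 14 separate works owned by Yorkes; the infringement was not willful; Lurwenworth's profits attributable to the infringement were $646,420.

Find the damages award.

Statutory damages: 14 × $1,670 = $23,380
Infringement not willful: no ×4 enhancement.
Combined award: $23,380 + $646,420 = $669,800
Costs: 10% of $669,800 = $66,980
Award plus costs: $669,800 + $66,980 = $736,780

Award: $736,780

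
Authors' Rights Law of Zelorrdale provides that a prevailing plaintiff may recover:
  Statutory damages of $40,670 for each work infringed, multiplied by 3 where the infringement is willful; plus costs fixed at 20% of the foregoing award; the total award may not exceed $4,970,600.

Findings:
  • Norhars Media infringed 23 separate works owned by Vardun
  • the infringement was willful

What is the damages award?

Statutory damages: 23 × $40,670 = $935,410
Trebled: 3 × $935,410 = $2,806,230
Costs: 20% of $2,806,230 = $561,246
Award plus costs: $2,806,230 + $561,246 = $3,367,476
Cap at $4,970,600: $3,367,476 is within the cap, no reduction.

$3,367,476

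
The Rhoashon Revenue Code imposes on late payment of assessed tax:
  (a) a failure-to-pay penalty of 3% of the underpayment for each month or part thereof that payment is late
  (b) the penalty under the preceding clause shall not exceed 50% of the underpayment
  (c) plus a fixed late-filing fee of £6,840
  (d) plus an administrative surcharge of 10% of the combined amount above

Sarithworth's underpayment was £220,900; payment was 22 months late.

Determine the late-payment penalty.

£129,019

Accrued rate: 3% × 22 = 66%, capped at 50% → 50%
Failure-to-pay penalty: 50% of £220,900 = £110,450
Penalty before surcharge: £110,450 + £6,840 = £117,290
Administrative surcharge: 10% of £117,290 = £11,729
Total penalty: £117,290 + £11,729 = £129,019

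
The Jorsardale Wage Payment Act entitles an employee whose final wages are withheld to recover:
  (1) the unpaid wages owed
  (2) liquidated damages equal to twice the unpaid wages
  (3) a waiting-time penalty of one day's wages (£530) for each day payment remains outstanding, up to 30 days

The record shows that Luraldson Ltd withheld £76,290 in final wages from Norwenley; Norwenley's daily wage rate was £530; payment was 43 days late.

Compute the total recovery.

£244,770

Doubled: 2 × £76,290 = £152,580
Penalty days: min(43, 30) = 30
Waiting-time penalty: 30 × £530 = £15,900
Total award: £76,290 + £152,580 + £15,900 = £244,770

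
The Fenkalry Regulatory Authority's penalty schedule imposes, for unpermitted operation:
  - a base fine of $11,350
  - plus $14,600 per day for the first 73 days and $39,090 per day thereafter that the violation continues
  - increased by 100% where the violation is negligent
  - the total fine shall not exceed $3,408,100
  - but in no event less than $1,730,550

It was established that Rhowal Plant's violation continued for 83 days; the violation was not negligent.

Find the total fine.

Civil penalty: $1,730,550

First 73 days: 73 × $14,600 = $1,065,800
Remaining days: (83 − 73) × $39,090 = $390,900
Per-day component: $1,065,800 + $390,900 = $1,456,700
Base plus per-day: $11,350 + $1,456,700 = $1,468,050
The violation was not negligent: no 100% increase.
Cap at $3,408,100: $1,468,050 is within the cap, no reduction.
Minimum $1,730,550: $1,468,050 is below the minimum → $1,730,550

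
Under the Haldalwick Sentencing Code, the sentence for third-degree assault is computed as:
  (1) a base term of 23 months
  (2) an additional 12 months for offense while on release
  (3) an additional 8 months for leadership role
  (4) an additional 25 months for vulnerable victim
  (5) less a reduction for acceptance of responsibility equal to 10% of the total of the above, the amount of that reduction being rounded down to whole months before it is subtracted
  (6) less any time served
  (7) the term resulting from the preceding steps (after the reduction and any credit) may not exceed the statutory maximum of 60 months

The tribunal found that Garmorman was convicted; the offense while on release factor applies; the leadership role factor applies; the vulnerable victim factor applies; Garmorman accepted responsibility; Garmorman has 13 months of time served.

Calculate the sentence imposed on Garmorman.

49 months

Offense while on release enhancement: +12 months
Leadership role enhancement: +8 months
Vulnerable victim enhancement: +25 months
Adjusted term: 23 months + 12 months + 8 months + 25 months = 68 months
Acceptance of responsibility reduction: 10% of 68 months = 6 months (rounded down)
After reduction: 68 − 6 = 62 months
Less time served: 62 months − 13 months = 49 months
Cap at 60 months: 49 months is within the cap, no reduction.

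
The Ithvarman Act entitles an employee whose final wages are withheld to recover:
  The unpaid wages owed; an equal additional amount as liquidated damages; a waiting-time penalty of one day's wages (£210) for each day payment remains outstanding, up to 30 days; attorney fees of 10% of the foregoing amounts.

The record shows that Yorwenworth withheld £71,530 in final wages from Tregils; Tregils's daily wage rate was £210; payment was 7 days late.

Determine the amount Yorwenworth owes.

Liquidated damages (equal amount): £71,530
Penalty days: min(7, 30) = 7
Waiting-time penalty: 7 × £210 = £1,470
Subtotal: £71,530 + £71,530 + £1,470 = £144,530
Attorney fees: 10% of £144,530 = £14,453
Total award: £144,530 + £14,453 = £158,983

£158,983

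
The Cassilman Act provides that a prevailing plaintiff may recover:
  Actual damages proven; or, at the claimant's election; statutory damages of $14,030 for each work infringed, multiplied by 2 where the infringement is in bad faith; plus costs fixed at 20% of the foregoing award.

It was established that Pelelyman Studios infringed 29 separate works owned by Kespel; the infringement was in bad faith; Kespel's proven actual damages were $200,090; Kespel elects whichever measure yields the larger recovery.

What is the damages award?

Statutory damages: 29 × $14,030 = $406,870
Doubled: 2 × $406,870 = $813,740
Greater of actual damages ($200,090) or enhanced statutory damages ($813,740): $813,740
Costs: 20% of $813,740 = $162,748
Award plus costs: $813,740 + $162,748 = $976,488

Award: $976,488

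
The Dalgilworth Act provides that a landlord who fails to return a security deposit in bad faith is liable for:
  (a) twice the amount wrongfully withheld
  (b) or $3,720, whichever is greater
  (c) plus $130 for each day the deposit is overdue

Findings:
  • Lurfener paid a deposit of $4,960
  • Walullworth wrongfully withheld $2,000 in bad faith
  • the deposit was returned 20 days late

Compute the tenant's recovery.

$6,600

Doubled: 2 × $2,000 = $4,000
Minimum $3,720: $4,000 meets the minimum, no increase.
Late-return penalty: 20 × $130 = $2,600
Damages plus late penalty: $4,000 + $2,600 = $6,600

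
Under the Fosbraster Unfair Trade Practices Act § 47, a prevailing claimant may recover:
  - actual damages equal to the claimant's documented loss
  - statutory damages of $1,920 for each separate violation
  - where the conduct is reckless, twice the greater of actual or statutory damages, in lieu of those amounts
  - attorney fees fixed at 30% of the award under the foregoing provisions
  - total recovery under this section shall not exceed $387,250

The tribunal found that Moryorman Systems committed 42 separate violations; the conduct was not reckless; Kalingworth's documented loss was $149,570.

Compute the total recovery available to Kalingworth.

Statutory damages: 42 × $1,920 = $80,640
Conduct not reckless: the in-lieu enhancement does not apply.
Actual plus statutory damages: $149,570 + $80,640 = $230,210
Attorney fees: 30% of $230,210 = $69,063
Total before cap: $230,210 + $69,063 = $299,273
Cap at $387,250: $299,273 is within the cap, no reduction.

$299,273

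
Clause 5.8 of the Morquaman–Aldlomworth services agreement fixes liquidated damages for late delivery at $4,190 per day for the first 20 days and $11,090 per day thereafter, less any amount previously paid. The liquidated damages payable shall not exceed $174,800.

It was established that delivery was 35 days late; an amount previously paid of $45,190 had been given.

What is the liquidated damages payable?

$174,800

First 20 days: 20 × $4,190 = $83,800
Remaining days: (35 − 20) × $11,090 = $166,350
Accrued per-day damages: $83,800 + $166,350 = $250,150
Less amount previously paid: $250,150 − $45,190 = $204,960
Cap at $174,800: $204,960 exceeds the cap → $174,800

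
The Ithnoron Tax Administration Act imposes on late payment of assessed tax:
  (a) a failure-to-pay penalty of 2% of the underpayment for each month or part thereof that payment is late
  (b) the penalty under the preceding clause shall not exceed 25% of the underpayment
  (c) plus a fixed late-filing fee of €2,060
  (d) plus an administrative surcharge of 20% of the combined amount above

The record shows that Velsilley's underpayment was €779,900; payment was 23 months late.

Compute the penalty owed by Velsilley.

Accrued rate: 2% × 23 = 46%, capped at 25% → 25%
Failure-to-pay penalty: 25% of €779,900 = €194,975
Penalty before surcharge: €194,975 + €2,060 = €197,035
Administrative surcharge: 20% of €197,035 = €39,407
Total penalty: €197,035 + €39,407 = €236,442

€236,442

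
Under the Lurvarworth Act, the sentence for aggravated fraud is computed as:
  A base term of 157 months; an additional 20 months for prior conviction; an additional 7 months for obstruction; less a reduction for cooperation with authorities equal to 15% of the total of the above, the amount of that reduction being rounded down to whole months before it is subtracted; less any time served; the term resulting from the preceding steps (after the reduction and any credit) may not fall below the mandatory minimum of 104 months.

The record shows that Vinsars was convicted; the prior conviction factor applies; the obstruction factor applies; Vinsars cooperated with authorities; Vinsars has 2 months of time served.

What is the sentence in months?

Sentence: 155 months

Prior conviction enhancement: +20 months
Obstruction enhancement: +7 months
Adjusted term: 157 months + 20 months + 7 months = 184 months
Cooperation with authorities reduction: 15% of 184 months = 27 months (rounded down)
After reduction: 184 − 27 = 157 months
Less time served: 157 months − 2 months = 155 months
Minimum 104 months: 155 months meets the minimum, no increase.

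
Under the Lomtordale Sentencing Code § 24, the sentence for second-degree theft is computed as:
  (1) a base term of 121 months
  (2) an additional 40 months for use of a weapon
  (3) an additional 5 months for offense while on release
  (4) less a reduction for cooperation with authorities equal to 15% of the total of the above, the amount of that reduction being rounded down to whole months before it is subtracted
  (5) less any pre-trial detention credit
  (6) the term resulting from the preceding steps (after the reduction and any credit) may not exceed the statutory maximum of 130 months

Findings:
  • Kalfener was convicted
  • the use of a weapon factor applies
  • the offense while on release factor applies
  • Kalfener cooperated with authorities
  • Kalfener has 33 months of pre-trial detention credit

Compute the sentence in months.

109 months

Use of a weapon enhancement: +40 months
Offense while on release enhancement: +5 months
Adjusted term: 121 months + 40 months + 5 months = 166 months
Cooperation with authorities reduction: 15% of 166 months = 24 months (rounded down)
After reduction: 166 − 24 = 142 months
Less pre-trial detention credit: 142 months − 33 months = 109 months
Cap at 130 months: 109 months is within the cap, no reduction.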